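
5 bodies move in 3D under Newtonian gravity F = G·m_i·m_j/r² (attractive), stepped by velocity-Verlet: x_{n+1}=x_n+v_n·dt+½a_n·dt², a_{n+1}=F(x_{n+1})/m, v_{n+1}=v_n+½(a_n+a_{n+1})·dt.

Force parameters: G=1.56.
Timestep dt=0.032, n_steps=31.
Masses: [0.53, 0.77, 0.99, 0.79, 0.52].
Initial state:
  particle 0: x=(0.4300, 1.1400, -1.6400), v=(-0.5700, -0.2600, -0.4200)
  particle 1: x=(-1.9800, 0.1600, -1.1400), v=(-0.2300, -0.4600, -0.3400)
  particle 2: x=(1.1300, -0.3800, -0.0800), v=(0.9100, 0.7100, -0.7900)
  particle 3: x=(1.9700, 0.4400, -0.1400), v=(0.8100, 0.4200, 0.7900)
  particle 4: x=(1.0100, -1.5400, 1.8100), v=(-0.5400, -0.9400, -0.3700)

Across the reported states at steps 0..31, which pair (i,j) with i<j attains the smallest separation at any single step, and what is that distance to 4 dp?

pair (2,3), distance 0.9798

step 0: x0=(0.4300, 1.1400, -1.6400) x1=(-1.9800, 0.1600, -1.1400) x2=(1.1300, -0.3800, -0.0800) x3=(1.9700, 0.4400, -0.1400) x4=(1.0100, -1.5400, 1.8100)
step 1: x0=(0.4118, 1.1315, -1.6532) x1=(-1.9872, 0.1453, -1.1508) x2=(1.1594, -0.3569, -0.1053) x3=(1.9954, 0.4530, -0.1147) x4=(0.9927, -1.5699, 1.7979)
step 2: x0=(0.3937, 1.1226, -1.6660) x1=(-1.9940, 0.1306, -1.1616) x2=(1.1892, -0.3332, -0.1306) x3=(2.0198, 0.4652, -0.0895) x4=(0.9755, -1.5995, 1.7855)
step 3: x0=(0.3758, 1.1134, -1.6784) x1=(-2.0005, 0.1159, -1.1723) x2=(1.2196, -0.3088, -0.1559) x3=(2.0430, 0.4766, -0.0644) x4=(0.9583, -1.6288, 1.7726)
step 4: x0=(0.3579, 1.1038, -1.6903) x1=(-2.0067, 0.1012, -1.1830) x2=(1.2505, -0.2836, -0.1812) x3=(2.0653, 0.4870, -0.0394) x4=(0.9411, -1.6578, 1.7593)
step 5: x0=(0.3402, 1.0939, -1.7018) x1=(-2.0126, 0.0866, -1.1936) x2=(1.2819, -0.2578, -0.2063) x3=(2.0864, 0.4966, -0.0147) x4=(0.9240, -1.6865, 1.7456)
step 6: x0=(0.3226, 1.0837, -1.7129) x1=(-2.0181, 0.0720, -1.2041) x2=(1.3139, -0.2312, -0.2313) x3=(2.1064, 0.5054, 0.0098) x4=(0.9069, -1.7149, 1.7316)
step 7: x0=(0.3051, 1.0731, -1.7236) x1=(-2.0233, 0.0574, -1.2146) x2=(1.3464, -0.2040, -0.2562) x3=(2.1253, 0.5132, 0.0340) x4=(0.8899, -1.7430, 1.7172)
step 8: x0=(0.2877, 1.0622, -1.7339) x1=(-2.0281, 0.0428, -1.2250) x2=(1.3794, -0.1760, -0.2808) x3=(2.1431, 0.5201, 0.0577) x4=(0.8729, -1.7707, 1.7025)
step 9: x0=(0.2704, 1.0509, -1.7437) x1=(-2.0327, 0.0283, -1.2354) x2=(1.4130, -0.1473, -0.3051) x3=(2.1598, 0.5261, 0.0810) x4=(0.8559, -1.7982, 1.6874)
step 10: x0=(0.2533, 1.0394, -1.7532) x1=(-2.0369, 0.0138, -1.2457) x2=(1.4471, -0.1179, -0.3290) x3=(2.1754, 0.5312, 0.1037) x4=(0.8391, -1.8254, 1.6721)
step 11: x0=(0.2364, 1.0276, -1.7622) x1=(-2.0408, -0.0006, -1.2560) x2=(1.4818, -0.0878, -0.3526) x3=(2.1898, 0.5354, 0.1258) x4=(0.8223, -1.8524, 1.6565)
step 12: x0=(0.2195, 1.0154, -1.7709) x1=(-2.0443, -0.0150, -1.2662) x2=(1.5170, -0.0570, -0.3757) x3=(2.2031, 0.5387, 0.1472) x4=(0.8055, -1.8790, 1.6405)
step 13: x0=(0.2028, 1.0030, -1.7792) x1=(-2.0476, -0.0294, -1.2763) x2=(1.5527, -0.0255, -0.3984) x3=(2.2153, 0.5412, 0.1678) x4=(0.7888, -1.9053, 1.6243)
step 14: x0=(0.1863, 0.9902, -1.7871) x1=(-2.0505, -0.0437, -1.2865) x2=(1.5890, 0.0066, -0.4204) x3=(2.2264, 0.5428, 0.1876) x4=(0.7722, -1.9314, 1.6079)
step 15: x0=(0.1699, 0.9772, -1.7946) x1=(-2.0532, -0.0580, -1.2965) x2=(1.6257, 0.0393, -0.4418) x3=(2.2364, 0.5436, 0.2065) x4=(0.7556, -1.9572, 1.5912)
step 16: x0=(0.1537, 0.9639, -1.8017) x1=(-2.0555, -0.0722, -1.3066) x2=(1.6630, 0.0727, -0.4625) x3=(2.2454, 0.5436, 0.2243) x4=(0.7391, -1.9828, 1.5742)
step 17: x0=(0.1376, 0.9504, -1.8085) x1=(-2.0575, -0.0864, -1.3165) x2=(1.7007, 0.1066, -0.4824) x3=(2.2533, 0.5428, 0.2411) x4=(0.7227, -2.0081, 1.5570)
step 18: x0=(0.1217, 0.9366, -1.8149) x1=(-2.0592, -0.1005, -1.3265) x2=(1.7389, 0.1411, -0.5015) x3=(2.2602, 0.5413, 0.2567) x4=(0.7063, -2.0331, 1.5396)
step 19: x0=(0.1059, 0.9226, -1.8209) x1=(-2.0606, -0.1146, -1.3364) x2=(1.7775, 0.1760, -0.5198) x3=(2.2661, 0.5391, 0.2710) x4=(0.6900, -2.0578, 1.5219)
step 20: x0=(0.0903, 0.9083, -1.8267) x1=(-2.0617, -0.1286, -1.3462) x2=(1.8165, 0.2114, -0.5371) x3=(2.2711, 0.5362, 0.2841) x4=(0.6738, -2.0823, 1.5041)
step 21: x0=(0.0749, 0.8938, -1.8320) x1=(-2.0625, -0.1425, -1.3560) x2=(1.8558, 0.2473, -0.5533) x3=(2.2752, 0.5328, 0.2957) x4=(0.6576, -2.1066, 1.4860)
step 22: x0=(0.0596, 0.8791, -1.8371) x1=(-2.0630, -0.1564, -1.3658) x2=(1.8955, 0.2834, -0.5686) x3=(2.2785, 0.5289, 0.3060) x4=(0.6415, -2.1306, 1.4677)
step 23: x0=(0.0444, 0.8641, -1.8418) x1=(-2.0632, -0.1703, -1.3756) x2=(1.9354, 0.3199, -0.5827) x3=(2.2810, 0.5245, 0.3147) x4=(0.6254, -2.1544, 1.4493)
step 24: x0=(0.0294, 0.8490, -1.8462) x1=(-2.0631, -0.1840, -1.3853) x2=(1.9756, 0.3566, -0.5958) x3=(2.2828, 0.5197, 0.3218) x4=(0.6094, -2.1779, 1.4306)
step 25: x0=(0.0145, 0.8337, -1.8502) x1=(-2.0626, -0.1977, -1.3949) x2=(2.0160, 0.3936, -0.6076) x3=(2.2839, 0.5146, 0.3274) x4=(0.5935, -2.2012, 1.4118)
step 26: x0=(-0.0002, 0.8182, -1.8540) x1=(-2.0619, -0.2114, -1.4046) x2=(2.0565, 0.4306, -0.6183) x3=(2.2844, 0.5092, 0.3314) x4=(0.5776, -2.2242, 1.3928)
step 27: x0=(-0.0148, 0.8025, -1.8575) x1=(-2.0609, -0.2249, -1.4141) x2=(2.0971, 0.4678, -0.6277) x3=(2.2843, 0.5036, 0.3337) x4=(0.5618, -2.2470, 1.3736)
step 28: x0=(-0.0293, 0.7866, -1.8607) x1=(-2.0596, -0.2384, -1.4237) x2=(2.1377, 0.5049, -0.6359) x3=(2.2839, 0.4979, 0.3343) x4=(0.5460, -2.2696, 1.3543)
step 29: x0=(-0.0437, 0.7706, -1.8636) x1=(-2.0580, -0.2519, -1.4332) x2=(2.1784, 0.5420, -0.6428) x3=(2.2830, 0.4922, 0.3333) x4=(0.5303, -2.2920, 1.3348)
step 30: x0=(-0.0580, 0.7544, -1.8663) x1=(-2.0561, -0.2652, -1.4427) x2=(2.2189, 0.5790, -0.6485) x3=(2.2818, 0.4864, 0.3306) x4=(0.5147, -2.3141, 1.3151)
step 31: x0=(-0.0722, 0.7380, -1.8686) x1=(-2.0539, -0.2785, -1.4522) x2=(2.2594, 0.6158, -0.6529) x3=(2.2803, 0.4808, 0.3262) x4=(0.4991, -2.3360, 1.2953)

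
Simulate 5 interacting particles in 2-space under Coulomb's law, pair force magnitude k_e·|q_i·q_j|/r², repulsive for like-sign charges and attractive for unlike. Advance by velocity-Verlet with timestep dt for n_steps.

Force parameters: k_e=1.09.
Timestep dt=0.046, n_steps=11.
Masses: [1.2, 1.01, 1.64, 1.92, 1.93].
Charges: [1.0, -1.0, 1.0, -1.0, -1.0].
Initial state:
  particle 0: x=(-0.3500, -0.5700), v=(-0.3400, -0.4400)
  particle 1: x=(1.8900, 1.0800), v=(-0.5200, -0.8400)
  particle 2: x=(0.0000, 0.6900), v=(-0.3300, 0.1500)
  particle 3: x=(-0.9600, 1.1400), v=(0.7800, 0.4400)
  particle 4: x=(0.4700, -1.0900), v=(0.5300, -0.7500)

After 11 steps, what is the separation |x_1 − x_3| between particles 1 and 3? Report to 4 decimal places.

2.1982

step 0: x0=(-0.3500, -0.5700) x1=(1.8900, 1.0800) x2=(0.0000, 0.6900) x3=(-0.9600, 1.1400) x4=(0.4700, -1.0900)
step 1: x0=(-0.3649, -0.5910) x1=(1.8659, 1.0413) x2=(-0.0154, 0.6974) x3=(-0.9237, 1.1599) x4=(0.4938, -1.1241)
step 2: x0=(-0.3785, -0.6133) x1=(1.8414, 1.0027) x2=(-0.0313, 0.7059) x3=(-0.8865, 1.1791) x4=(0.5165, -1.1576)
step 3: x0=(-0.3908, -0.6368) x1=(1.8165, 0.9640) x2=(-0.0478, 0.7155) x3=(-0.8483, 1.1975) x4=(0.5382, -1.1905)
step 4: x0=(-0.4018, -0.6615) x1=(1.7913, 0.9254) x2=(-0.0651, 0.7263) x3=(-0.8092, 1.2150) x4=(0.5589, -1.2230)
step 5: x0=(-0.4117, -0.6872) x1=(1.7657, 0.8868) x2=(-0.0831, 0.7386) x3=(-0.7689, 1.2316) x4=(0.5786, -1.2549)
step 6: x0=(-0.4203, -0.7139) x1=(1.7396, 0.8483) x2=(-0.1021, 0.7523) x3=(-0.7275, 1.2470) x4=(0.5974, -1.2864)
step 7: x0=(-0.4277, -0.7414) x1=(1.7132, 0.8098) x2=(-0.1222, 0.7678) x3=(-0.6848, 1.2610) x4=(0.6154, -1.3176)
step 8: x0=(-0.4340, -0.7698) x1=(1.6864, 0.7714) x2=(-0.1435, 0.7852) x3=(-0.6407, 1.2736) x4=(0.6325, -1.3485)
step 9: x0=(-0.4390, -0.7989) x1=(1.6593, 0.7330) x2=(-0.1663, 0.8050) x3=(-0.5951, 1.2843) x4=(0.6488, -1.3791)
step 10: x0=(-0.4429, -0.8288) x1=(1.6317, 0.6948) x2=(-0.1907, 0.8275) x3=(-0.5478, 1.2927) x4=(0.6643, -1.4094)
step 11: x0=(-0.4456, -0.8593) x1=(1.6039, 0.6567) x2=(-0.2171, 0.8536) x3=(-0.4987, 1.2983) x4=(0.6790, -1.4395)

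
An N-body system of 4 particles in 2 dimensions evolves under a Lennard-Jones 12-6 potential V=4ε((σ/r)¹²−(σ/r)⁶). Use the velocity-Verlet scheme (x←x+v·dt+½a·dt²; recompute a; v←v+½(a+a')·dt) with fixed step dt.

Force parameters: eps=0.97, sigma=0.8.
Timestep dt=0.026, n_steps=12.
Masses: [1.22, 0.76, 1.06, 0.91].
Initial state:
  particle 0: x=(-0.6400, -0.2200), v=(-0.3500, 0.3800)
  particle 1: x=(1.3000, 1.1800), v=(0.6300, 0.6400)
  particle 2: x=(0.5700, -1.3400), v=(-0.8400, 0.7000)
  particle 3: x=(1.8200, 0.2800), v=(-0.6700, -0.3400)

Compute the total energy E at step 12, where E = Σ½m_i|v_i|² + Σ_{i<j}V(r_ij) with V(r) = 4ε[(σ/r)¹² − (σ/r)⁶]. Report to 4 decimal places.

0.6413

step 0: x0=(-0.6400, -0.2200) x1=(1.3000, 1.1800) x2=(0.5700, -1.3400) x3=(1.8200, 0.2800)
step 1: x0=(-0.6491, -0.2102) x1=(1.3170, 1.1956) x2=(0.5481, -1.3217) x3=(1.8021, 0.2720)
step 2: x0=(-0.6580, -0.2004) x1=(1.3351, 1.2090) x2=(0.5262, -1.3034) x3=(1.7832, 0.2658)
step 3: x0=(-0.6669, -0.1907) x1=(1.3542, 1.2203) x2=(0.5042, -1.2849) x3=(1.7634, 0.2613)
step 4: x0=(-0.6757, -0.1810) x1=(1.3742, 1.2294) x2=(0.4821, -1.2663) x3=(1.7428, 0.2587)
step 5: x0=(-0.6844, -0.1715) x1=(1.3951, 1.2362) x2=(0.4599, -1.2476) x3=(1.7214, 0.2579)
step 6: x0=(-0.6929, -0.1620) x1=(1.4167, 1.2406) x2=(0.4376, -1.2287) x3=(1.6994, 0.2590)
step 7: x0=(-0.7014, -0.1527) x1=(1.4391, 1.2426) x2=(0.4152, -1.2097) x3=(1.6768, 0.2622)
step 8: x0=(-0.7097, -0.1434) x1=(1.4620, 1.2421) x2=(0.3927, -1.1905) x3=(1.6536, 0.2673)
step 9: x0=(-0.7178, -0.1343) x1=(1.4854, 1.2391) x2=(0.3701, -1.1712) x3=(1.6299, 0.2746)
step 10: x0=(-0.7259, -0.1253) x1=(1.5092, 1.2335) x2=(0.3474, -1.1517) x3=(1.6059, 0.2839)
step 11: x0=(-0.7337, -0.1164) x1=(1.5332, 1.2257) x2=(0.3245, -1.1319) x3=(1.5817, 0.2951)
step 12: x0=(-0.7415, -0.1076) x1=(1.5573, 1.2160) x2=(0.3015, -1.1120) x3=(1.5573, 0.3077)
step 0 velocities: v0=(-0.3500, 0.3800) v1=(0.6300, 0.6400) v2=(-0.8400, 0.7000) v3=(-0.6700, -0.3400)
step 0: KE=1.3598, PE=-0.7152, E=0.6446
step 12 velocities: v0=(-0.2928, 0.3326) v1=(0.9268, -0.3842) v2=(-0.8886, 0.7711) v3=(-0.9379, 0.4962)
step 12: KE=1.7482, PE=-1.1069, E=0.6413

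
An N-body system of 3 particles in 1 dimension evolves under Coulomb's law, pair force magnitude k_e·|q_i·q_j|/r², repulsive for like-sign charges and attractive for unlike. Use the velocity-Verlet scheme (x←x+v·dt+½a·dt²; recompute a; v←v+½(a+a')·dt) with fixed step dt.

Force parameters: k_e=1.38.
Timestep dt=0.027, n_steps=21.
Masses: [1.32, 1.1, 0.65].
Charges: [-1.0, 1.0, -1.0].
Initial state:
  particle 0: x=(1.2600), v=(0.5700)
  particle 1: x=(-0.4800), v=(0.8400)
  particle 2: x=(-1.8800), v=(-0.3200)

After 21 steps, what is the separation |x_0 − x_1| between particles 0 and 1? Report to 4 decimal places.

1.5529

step 0: x0=(1.2600) x1=(-0.4800) x2=(-1.8800)
step 1: x0=(1.2753) x1=(-0.4574) x2=(-1.8883)
step 2: x0=(1.2904) x1=(-0.4349) x2=(-1.8960)
step 3: x0=(1.3054) x1=(-0.4126) x2=(-1.9032)
step 4: x0=(1.3201) x1=(-0.3904) x2=(-1.9098)
step 5: x0=(1.3347) x1=(-0.3682) x2=(-1.9159)
step 6: x0=(1.3491) x1=(-0.3461) x2=(-1.9215)
step 7: x0=(1.3633) x1=(-0.3241) x2=(-1.9266)
step 8: x0=(1.3773) x1=(-0.3021) x2=(-1.9312)
step 9: x0=(1.3911) x1=(-0.2801) x2=(-1.9354)
step 10: x0=(1.4046) x1=(-0.2582) x2=(-1.9392)
step 11: x0=(1.4180) x1=(-0.2362) x2=(-1.9426)
step 12: x0=(1.4312) x1=(-0.2142) x2=(-1.9455)
step 13: x0=(1.4441) x1=(-0.1922) x2=(-1.9481)
step 14: x0=(1.4569) x1=(-0.1701) x2=(-1.9503)
step 15: x0=(1.4694) x1=(-0.1480) x2=(-1.9522)
step 16: x0=(1.4817) x1=(-0.1258) x2=(-1.9537)
step 17: x0=(1.4937) x1=(-0.1035) x2=(-1.9549)
step 18: x0=(1.5055) x1=(-0.0811) x2=(-1.9558)
step 19: x0=(1.5171) x1=(-0.0586) x2=(-1.9564)
step 20: x0=(1.5285) x1=(-0.0360) x2=(-1.9566)
step 21: x0=(1.5396) x1=(-0.0133) x2=(-1.9566)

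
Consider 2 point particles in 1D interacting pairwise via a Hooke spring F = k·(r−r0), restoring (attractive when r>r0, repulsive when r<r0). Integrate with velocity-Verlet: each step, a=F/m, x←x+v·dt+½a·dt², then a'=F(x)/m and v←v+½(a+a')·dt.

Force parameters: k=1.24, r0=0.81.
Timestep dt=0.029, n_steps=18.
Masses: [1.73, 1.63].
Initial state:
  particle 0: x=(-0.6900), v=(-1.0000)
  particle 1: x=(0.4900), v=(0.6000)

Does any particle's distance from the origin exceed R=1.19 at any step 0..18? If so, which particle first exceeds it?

step 0: x0=(-0.6900) x1=(0.4900)
step 1: x0=(-0.7189) x1=(0.5073)
step 2: x0=(-0.7475) x1=(0.5243)
step 3: x0=(-0.7759) x1=(0.5410)
step 4: x0=(-0.8039) x1=(0.5574)
step 5: x0=(-0.8317) x1=(0.5735)
step 6: x0=(-0.8590) x1=(0.5891)
step 7: x0=(-0.8860) x1=(0.6044)
step 8: x0=(-0.9126) x1=(0.6192)
step 9: x0=(-0.9387) x1=(0.6335)
step 10: x0=(-0.9644) x1=(0.6474)
step 11: x0=(-0.9896) x1=(0.6608)
step 12: x0=(-1.0142) x1=(0.6736)
step 13: x0=(-1.0384) x1=(0.6858)
step 14: x0=(-1.0620) x1=(0.6975)
step 15: x0=(-1.0850) x1=(0.7086)
step 16: x0=(-1.1075) x1=(0.7190)
step 17: x0=(-1.1293) x1=(0.7288)
step 18: x0=(-1.1505) x1=(0.7379)

no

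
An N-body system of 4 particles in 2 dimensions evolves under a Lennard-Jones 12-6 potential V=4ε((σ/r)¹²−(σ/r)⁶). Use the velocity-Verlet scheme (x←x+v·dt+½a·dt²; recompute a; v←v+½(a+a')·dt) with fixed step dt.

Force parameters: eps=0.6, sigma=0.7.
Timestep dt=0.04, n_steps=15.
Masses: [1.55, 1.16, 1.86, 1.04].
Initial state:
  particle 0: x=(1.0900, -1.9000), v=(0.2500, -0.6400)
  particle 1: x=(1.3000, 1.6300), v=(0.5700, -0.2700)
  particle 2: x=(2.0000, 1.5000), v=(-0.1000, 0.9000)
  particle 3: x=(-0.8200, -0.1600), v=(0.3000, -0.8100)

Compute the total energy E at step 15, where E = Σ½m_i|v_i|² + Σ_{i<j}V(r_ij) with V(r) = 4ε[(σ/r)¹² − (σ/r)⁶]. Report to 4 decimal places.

1.5766

step 0: x0=(1.0900, -1.9000) x1=(1.3000, 1.6300) x2=(2.0000, 1.5000) x3=(-0.8200, -0.1600)
step 1: x0=(1.1000, -1.9256) x1=(1.3128, 1.6211) x2=(2.0022, 1.5348) x3=(-0.8080, -0.1924)
step 2: x0=(1.1100, -1.9512) x1=(1.2932, 1.6162) x2=(2.0247, 1.5672) x3=(-0.7960, -0.2248)
step 3: x0=(1.1200, -1.9768) x1=(1.2631, 1.6120) x2=(2.0537, 1.5990) x3=(-0.7840, -0.2572)
step 4: x0=(1.1300, -2.0024) x1=(1.2334, 1.6078) x2=(2.0824, 1.6309) x3=(-0.7720, -0.2896)
step 5: x0=(1.1400, -2.0280) x1=(1.2064, 1.6036) x2=(2.1095, 1.6627) x3=(-0.7599, -0.3220)
step 6: x0=(1.1500, -2.0536) x1=(1.1821, 1.5997) x2=(2.1348, 1.6945) x3=(-0.7479, -0.3544)
step 7: x0=(1.1600, -2.0792) x1=(1.1600, 1.5960) x2=(2.1588, 1.7261) x3=(-0.7359, -0.3868)
step 8: x0=(1.1699, -2.1047) x1=(1.1396, 1.5924) x2=(2.1818, 1.7575) x3=(-0.7239, -0.4192)
step 9: x0=(1.1799, -2.1303) x1=(1.1205, 1.5891) x2=(2.2039, 1.7888) x3=(-0.7118, -0.4516)
step 10: x0=(1.1899, -2.1559) x1=(1.1024, 1.5860) x2=(2.2254, 1.8200) x3=(-0.6998, -0.4840)
step 11: x0=(1.1999, -2.1815) x1=(1.0851, 1.5830) x2=(2.2464, 1.8511) x3=(-0.6877, -0.5164)
step 12: x0=(1.2099, -2.2071) x1=(1.0684, 1.5802) x2=(2.2670, 1.8821) x3=(-0.6757, -0.5489)
step 13: x0=(1.2199, -2.2326) x1=(1.0522, 1.5775) x2=(2.2873, 1.9131) x3=(-0.6636, -0.5813)
step 14: x0=(1.2298, -2.2582) x1=(1.0364, 1.5749) x2=(2.3074, 1.9439) x3=(-0.6515, -0.6137)
step 15: x0=(1.2398, -2.2838) x1=(1.0209, 1.5724) x2=(2.3272, 1.9747) x3=(-0.6395, -0.6461)
step 0 velocities: v0=(0.2500, -0.6400) v1=(0.5700, -0.2700) v2=(-0.1000, 0.9000) v3=(0.3000, -0.8100)
step 0: KE=1.7472, PE=-0.2118, E=1.5354
step 15 velocities: v0=(0.2493, -0.6392) v1=(-0.3851, -0.0620) v2=(0.4953, 0.7698) v3=(0.3017, -0.8103)
step 15: KE=1.6211, PE=-0.0445, E=1.5766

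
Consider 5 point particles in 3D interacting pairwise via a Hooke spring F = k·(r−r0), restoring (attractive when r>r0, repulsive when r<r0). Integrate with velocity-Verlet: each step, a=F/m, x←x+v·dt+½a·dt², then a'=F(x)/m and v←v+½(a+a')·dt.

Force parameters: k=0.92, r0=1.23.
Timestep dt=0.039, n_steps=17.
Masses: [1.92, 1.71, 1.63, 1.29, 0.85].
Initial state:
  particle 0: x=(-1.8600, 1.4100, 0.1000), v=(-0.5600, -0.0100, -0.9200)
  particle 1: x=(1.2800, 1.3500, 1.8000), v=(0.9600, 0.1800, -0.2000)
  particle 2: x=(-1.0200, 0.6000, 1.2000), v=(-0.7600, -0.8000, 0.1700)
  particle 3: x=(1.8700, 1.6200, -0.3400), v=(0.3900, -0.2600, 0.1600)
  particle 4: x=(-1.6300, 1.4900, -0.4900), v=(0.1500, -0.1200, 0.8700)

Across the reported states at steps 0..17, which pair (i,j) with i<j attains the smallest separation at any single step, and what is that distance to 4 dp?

step 0: x0=(-1.8600, 1.4100, 0.1000) x1=(1.2800, 1.3500, 1.8000) x2=(-1.0200, 0.6000, 1.2000) x3=(1.8700, 1.6200, -0.3400) x4=(-1.6300, 1.4900, -0.4900)
step 1: x0=(-1.8802, 1.4096, 0.0647) x1=(1.3154, 1.3570, 1.7906) x2=(-1.0485, 0.5695, 1.2059) x3=(1.8815, 1.6093, -0.3326) x4=(-1.6203, 1.4851, -0.4546)
step 2: x0=(-1.8970, 1.4090, 0.0307) x1=(1.3467, 1.3638, 1.7780) x2=(-1.0747, 0.5404, 1.2105) x3=(1.8854, 1.5976, -0.3229) x4=(-1.6028, 1.4797, -0.4166)
step 3: x0=(-1.9105, 1.4082, -0.0020) x1=(1.3738, 1.3704, 1.7623) x2=(-1.0986, 0.5127, 1.2137) x3=(1.8817, 1.5847, -0.3109) x4=(-1.5774, 1.4740, -0.3760)
step 4: x0=(-1.9208, 1.4073, -0.0334) x1=(1.3966, 1.3768, 1.7435) x2=(-1.1199, 0.4865, 1.2155) x3=(1.8706, 1.5708, -0.2967) x4=(-1.5441, 1.4678, -0.3329)
step 5: x0=(-1.9277, 1.4061, -0.0634) x1=(1.4149, 1.3830, 1.7216) x2=(-1.1388, 0.4619, 1.2159) x3=(1.8519, 1.5559, -0.2804) x4=(-1.5028, 1.4612, -0.2875)
step 6: x0=(-1.9315, 1.4048, -0.0921) x1=(1.4289, 1.3888, 1.6968) x2=(-1.1550, 0.4389, 1.2150) x3=(1.8259, 1.5399, -0.2619) x4=(-1.4536, 1.4542, -0.2396)
step 7: x0=(-1.9321, 1.4032, -0.1195) x1=(1.4384, 1.3943, 1.6692) x2=(-1.1687, 0.4175, 1.2127) x3=(1.7926, 1.5229, -0.2415) x4=(-1.3966, 1.4469, -0.1892)
step 8: x0=(-1.9295, 1.4014, -0.1458) x1=(1.4435, 1.3994, 1.6388) x2=(-1.1797, 0.3977, 1.2091) x3=(1.7523, 1.5050, -0.2192) x4=(-1.3322, 1.4391, -0.1364)
step 9: x0=(-1.9238, 1.3994, -0.1708) x1=(1.4441, 1.4041, 1.6058) x2=(-1.1881, 0.3796, 1.2043) x3=(1.7051, 1.4861, -0.1950) x4=(-1.2608, 1.4310, -0.0813)
step 10: x0=(-1.9149, 1.3972, -0.1948) x1=(1.4404, 1.4084, 1.5703) x2=(-1.1938, 0.3631, 1.1981) x3=(1.6514, 1.4664, -0.1692) x4=(-1.1828, 1.4224, -0.0239)
step 11: x0=(-1.9027, 1.3947, -0.2175) x1=(1.4323, 1.4122, 1.5324) x2=(-1.1969, 0.3482, 1.1908) x3=(1.5914, 1.4458, -0.1418) x4=(-1.0989, 1.4135, 0.0357)
step 12: x0=(-1.8874, 1.3920, -0.2391) x1=(1.4200, 1.4154, 1.4923) x2=(-1.1974, 0.3350, 1.1822) x3=(1.5254, 1.4244, -0.1129) x4=(-1.0095, 1.4043, 0.0971)
step 13: x0=(-1.8689, 1.3890, -0.2595) x1=(1.4036, 1.4182, 1.4502) x2=(-1.1954, 0.3233, 1.1725) x3=(1.4537, 1.4022, -0.0828) x4=(-0.9154, 1.3947, 0.1601)
step 14: x0=(-1.8472, 1.3858, -0.2787) x1=(1.3832, 1.4204, 1.4062) x2=(-1.1909, 0.3133, 1.1617) x3=(1.3768, 1.3793, -0.0515) x4=(-0.8171, 1.3849, 0.2246)
step 15: x0=(-1.8224, 1.3823, -0.2966) x1=(1.3589, 1.4221, 1.3605) x2=(-1.1840, 0.3048, 1.1498) x3=(1.2950, 1.3557, -0.0192) x4=(-0.7154, 1.3748, 0.2901)
step 16: x0=(-1.7945, 1.3786, -0.3132) x1=(1.3310, 1.4233, 1.3132) x2=(-1.1748, 0.2978, 1.1369) x3=(1.2087, 1.3315, 0.0140) x4=(-0.6108, 1.3645, 0.3564)
step 17: x0=(-1.7635, 1.3745, -0.3285) x1=(1.2995, 1.4238, 1.2647) x2=(-1.1633, 0.2923, 1.1229) x3=(1.1184, 1.3067, 0.0479) x4=(-0.5043, 1.3539, 0.4233)

pair (0,4), distance 0.4836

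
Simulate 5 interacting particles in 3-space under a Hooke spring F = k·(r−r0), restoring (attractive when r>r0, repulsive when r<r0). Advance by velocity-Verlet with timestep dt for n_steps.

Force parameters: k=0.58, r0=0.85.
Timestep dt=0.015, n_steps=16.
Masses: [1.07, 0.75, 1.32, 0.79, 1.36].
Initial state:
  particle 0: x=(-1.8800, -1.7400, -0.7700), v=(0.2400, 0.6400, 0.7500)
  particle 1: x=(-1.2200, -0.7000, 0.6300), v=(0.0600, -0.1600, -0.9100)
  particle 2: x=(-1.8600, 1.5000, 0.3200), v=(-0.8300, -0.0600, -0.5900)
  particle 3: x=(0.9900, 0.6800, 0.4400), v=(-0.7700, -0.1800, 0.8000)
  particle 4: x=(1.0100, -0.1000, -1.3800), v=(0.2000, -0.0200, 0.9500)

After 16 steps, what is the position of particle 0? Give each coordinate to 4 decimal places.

(-1.7515, -1.4957, -0.5611)

step 0: x0=(-1.8800, -1.7400, -0.7700) x1=(-1.2200, -0.7000, 0.6300) x2=(-1.8600, 1.5000, 0.3200) x3=(0.9900, 0.6800, 0.4400) x4=(1.0100, -0.1000, -1.3800)
step 1: x0=(-1.8761, -1.7300, -0.7586) x1=(-1.2189, -0.7022, 0.6161) x2=(-1.8722, 1.4988, 0.3111) x3=(0.9780, 0.6771, 0.4518) x4=(1.0127, -0.1003, -1.3655)
step 2: x0=(-1.8716, -1.7193, -0.7470) x1=(-1.2174, -0.7040, 0.6018) x2=(-1.8840, 1.4971, 0.3019) x3=(0.9650, 0.6737, 0.4634) x4=(1.0148, -0.1006, -1.3507)
step 3: x0=(-1.8666, -1.7079, -0.7351) x1=(-1.2155, -0.7055, 0.5871) x2=(-1.8953, 1.4948, 0.2926) x3=(0.9511, 0.6699, 0.4745) x4=(1.0164, -0.1009, -1.3354)
step 4: x0=(-1.8610, -1.6957, -0.7230) x1=(-1.2132, -0.7065, 0.5720) x2=(-1.9061, 1.4919, 0.2832) x3=(0.9362, 0.6657, 0.4854) x4=(1.0174, -0.1012, -1.3198)
step 5: x0=(-1.8548, -1.6828, -0.7107) x1=(-1.2105, -0.7072, 0.5565) x2=(-1.9165, 1.4885, 0.2736) x3=(0.9205, 0.6610, 0.4959) x4=(1.0178, -0.1015, -1.3037)
step 6: x0=(-1.8481, -1.6692, -0.6981) x1=(-1.2074, -0.7075, 0.5406) x2=(-1.9263, 1.4846, 0.2638) x3=(0.9038, 0.6559, 0.5061) x4=(1.0176, -0.1018, -1.2873)
step 7: x0=(-1.8408, -1.6548, -0.6853) x1=(-1.2039, -0.7074, 0.5243) x2=(-1.9358, 1.4801, 0.2538) x3=(0.8862, 0.6504, 0.5159) x4=(1.0168, -0.1020, -1.2705)
step 8: x0=(-1.8329, -1.6398, -0.6723) x1=(-1.2001, -0.7069, 0.5077) x2=(-1.9447, 1.4751, 0.2438) x3=(0.8677, 0.6445, 0.5253) x4=(1.0155, -0.1023, -1.2533)
step 9: x0=(-1.8245, -1.6241, -0.6591) x1=(-1.1959, -0.7060, 0.4907) x2=(-1.9532, 1.4695, 0.2335) x3=(0.8483, 0.6382, 0.5345) x4=(1.0136, -0.1026, -1.2358)
step 10: x0=(-1.8156, -1.6077, -0.6457) x1=(-1.1913, -0.7047, 0.4734) x2=(-1.9611, 1.4634, 0.2231) x3=(0.8281, 0.6314, 0.5432) x4=(1.0111, -0.1028, -1.2179)
step 11: x0=(-1.8062, -1.5907, -0.6320) x1=(-1.1863, -0.7030, 0.4558) x2=(-1.9686, 1.4567, 0.2126) x3=(0.8070, 0.6243, 0.5516) x4=(1.0080, -0.1031, -1.1996)
step 12: x0=(-1.7963, -1.5730, -0.6182) x1=(-1.1810, -0.7009, 0.4379) x2=(-1.9756, 1.4495, 0.2020) x3=(0.7850, 0.6168, 0.5597) x4=(1.0044, -0.1033, -1.1810)
step 13: x0=(-1.7858, -1.5546, -0.6042) x1=(-1.1754, -0.6985, 0.4197) x2=(-1.9822, 1.4418, 0.1912) x3=(0.7622, 0.6088, 0.5674) x4=(1.0001, -0.1036, -1.1621)
step 14: x0=(-1.7748, -1.5356, -0.5900) x1=(-1.1694, -0.6956, 0.4012) x2=(-1.9882, 1.4335, 0.1804) x3=(0.7386, 0.6006, 0.5747) x4=(0.9953, -0.1038, -1.1428)
step 15: x0=(-1.7634, -1.5159, -0.5757) x1=(-1.1630, -0.6924, 0.3825) x2=(-1.9938, 1.4248, 0.1694) x3=(0.7142, 0.5919, 0.5816) x4=(0.9900, -0.1040, -1.1232)
step 16: x0=(-1.7515, -1.4957, -0.5611) x1=(-1.1564, -0.6888, 0.3635) x2=(-1.9989, 1.4155, 0.1583) x3=(0.6890, 0.5829, 0.5882) x4=(0.9840, -0.1042, -1.1033)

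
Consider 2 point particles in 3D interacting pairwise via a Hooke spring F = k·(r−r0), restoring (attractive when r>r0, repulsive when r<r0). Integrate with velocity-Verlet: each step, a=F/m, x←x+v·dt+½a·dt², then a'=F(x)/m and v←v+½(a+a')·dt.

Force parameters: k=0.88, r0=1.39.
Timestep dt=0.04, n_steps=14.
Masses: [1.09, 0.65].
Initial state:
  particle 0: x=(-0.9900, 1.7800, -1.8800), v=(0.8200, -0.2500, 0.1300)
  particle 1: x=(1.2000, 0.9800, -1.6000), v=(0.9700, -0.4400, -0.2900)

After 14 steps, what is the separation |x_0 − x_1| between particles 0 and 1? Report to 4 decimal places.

2.1323

step 0: x0=(-0.9900, 1.7800, -1.8800) x1=(1.2000, 0.9800, -1.6000)
step 1: x0=(-0.9566, 1.7698, -1.8747) x1=(1.2378, 0.9628, -1.6117)
step 2: x0=(-0.9221, 1.7592, -1.8693) x1=(1.2737, 0.9462, -1.6237)
step 3: x0=(-0.8864, 1.7481, -1.8638) x1=(1.3077, 0.9304, -1.6359)
step 4: x0=(-0.8495, 1.7366, -1.8581) x1=(1.3397, 0.9153, -1.6482)
step 5: x0=(-0.8115, 1.7247, -1.8523) x1=(1.3697, 0.9010, -1.6608)
step 6: x0=(-0.7724, 1.7123, -1.8465) x1=(1.3979, 0.8873, -1.6735)
step 7: x0=(-0.7321, 1.6995, -1.8405) x1=(1.4241, 0.8744, -1.6864)
step 8: x0=(-0.6907, 1.6863, -1.8345) x1=(1.4485, 0.8622, -1.6994)
step 9: x0=(-0.6482, 1.6726, -1.8283) x1=(1.4710, 0.8507, -1.7126)
step 10: x0=(-0.6046, 1.6586, -1.8222) x1=(1.4918, 0.8399, -1.7258)
step 11: x0=(-0.5600, 1.6441, -1.8159) x1=(1.5108, 0.8298, -1.7391)
step 12: x0=(-0.5145, 1.6293, -1.8097) x1=(1.5282, 0.8203, -1.7525)
step 13: x0=(-0.4679, 1.6140, -1.8034) x1=(1.5439, 0.8115, -1.7659)
step 14: x0=(-0.4204, 1.5984, -1.7971) x1=(1.5580, 0.8033, -1.7793)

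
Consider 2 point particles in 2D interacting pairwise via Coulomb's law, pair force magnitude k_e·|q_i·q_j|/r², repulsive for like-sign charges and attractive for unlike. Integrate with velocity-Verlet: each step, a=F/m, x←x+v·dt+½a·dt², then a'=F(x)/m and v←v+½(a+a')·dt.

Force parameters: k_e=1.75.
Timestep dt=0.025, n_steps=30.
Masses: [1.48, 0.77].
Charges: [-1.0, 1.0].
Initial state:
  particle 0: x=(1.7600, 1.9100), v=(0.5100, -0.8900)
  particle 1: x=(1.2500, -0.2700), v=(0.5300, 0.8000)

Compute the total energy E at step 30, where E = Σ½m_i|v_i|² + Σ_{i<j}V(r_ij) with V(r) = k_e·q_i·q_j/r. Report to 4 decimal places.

0.3563

step 0: x0=(1.7600, 1.9100) x1=(1.2500, -0.2700)
step 1: x0=(1.7727, 1.8877) x1=(1.2633, -0.2499)
step 2: x0=(1.7854, 1.8652) x1=(1.2766, -0.2294)
step 3: x0=(1.7981, 1.8426) x1=(1.2901, -0.2087)
step 4: x0=(1.8107, 1.8198) x1=(1.3036, -0.1877)
step 5: x0=(1.8233, 1.7968) x1=(1.3171, -0.1663)
step 6: x0=(1.8358, 1.7737) x1=(1.3308, -0.1446)
step 7: x0=(1.8483, 1.7504) x1=(1.3446, -0.1226)
step 8: x0=(1.8607, 1.7269) x1=(1.3584, -0.1002)
step 9: x0=(1.8731, 1.7032) x1=(1.3724, -0.0774)
step 10: x0=(1.8854, 1.6793) x1=(1.3865, -0.0543)
step 11: x0=(1.8977, 1.6552) x1=(1.4006, -0.0307)
step 12: x0=(1.9099, 1.6308) x1=(1.4150, -0.0066)
step 13: x0=(1.9220, 1.6062) x1=(1.4294, 0.0179)
step 14: x0=(1.9341, 1.5814) x1=(1.4441, 0.0429)
step 15: x0=(1.9460, 1.5563) x1=(1.4588, 0.0684)
step 16: x0=(1.9579, 1.5309) x1=(1.4738, 0.0945)
step 17: x0=(1.9696, 1.5052) x1=(1.4890, 0.1211)
step 18: x0=(1.9813, 1.4791) x1=(1.5043, 0.1484)
step 19: x0=(1.9928, 1.4527) x1=(1.5200, 0.1763)
step 20: x0=(2.0042, 1.4260) x1=(1.5358, 0.2050)
step 21: x0=(2.0154, 1.3988) x1=(1.5520, 0.2345)
step 22: x0=(2.0264, 1.3712) x1=(1.5685, 0.2647)
step 23: x0=(2.0373, 1.3431) x1=(1.5854, 0.2959)
step 24: x0=(2.0479, 1.3145) x1=(1.6028, 0.3281)
step 25: x0=(2.0583, 1.2854) x1=(1.6206, 0.3614)
step 26: x0=(2.0684, 1.2556) x1=(1.6390, 0.3960)
step 27: x0=(2.0781, 1.2250) x1=(1.6581, 0.4319)
step 28: x0=(2.0873, 1.1937) x1=(1.6780, 0.4693)
step 29: x0=(2.0961, 1.1614) x1=(1.6989, 0.5086)
step 30: x0=(2.1042, 1.1281) x1=(1.7211, 0.5499)
step 0 velocities: v0=(0.5100, -0.8900) v1=(0.5300, 0.8000)
step 0: KE=1.1332, PE=-0.7816, E=0.3515
step 30 velocities: v0=(0.3069, -1.3596) v1=(0.9204, 1.7025)
step 30: KE=2.8796, PE=-2.5233, E=0.3563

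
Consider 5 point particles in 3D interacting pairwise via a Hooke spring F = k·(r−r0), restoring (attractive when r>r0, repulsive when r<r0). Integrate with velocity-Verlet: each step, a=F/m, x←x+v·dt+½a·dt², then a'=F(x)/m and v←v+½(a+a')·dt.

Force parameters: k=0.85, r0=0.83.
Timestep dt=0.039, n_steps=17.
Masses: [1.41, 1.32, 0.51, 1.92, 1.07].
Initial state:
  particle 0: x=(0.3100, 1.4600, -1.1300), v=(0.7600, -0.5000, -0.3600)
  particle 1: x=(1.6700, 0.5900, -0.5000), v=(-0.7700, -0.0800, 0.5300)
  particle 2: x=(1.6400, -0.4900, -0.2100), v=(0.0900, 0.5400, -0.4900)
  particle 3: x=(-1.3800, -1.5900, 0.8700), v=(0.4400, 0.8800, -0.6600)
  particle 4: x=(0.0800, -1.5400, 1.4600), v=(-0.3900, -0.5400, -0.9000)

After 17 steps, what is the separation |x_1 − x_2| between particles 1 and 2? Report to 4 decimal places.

0.5386

step 0: x0=(0.3100, 1.4600, -1.1300) x1=(1.6700, 0.5900, -0.5000) x2=(1.6400, -0.4900, -0.2100) x3=(-1.3800, -1.5900, 0.8700) x4=(0.0800, -1.5400, 1.4600)
step 1: x0=(0.3397, 1.4375, -1.1419) x1=(1.6379, 0.5853, -0.4782) x2=(1.6382, -0.4689, -0.2275) x3=(-1.3606, -1.5540, 0.8432) x4=(0.0658, -1.5583, 1.4219)
step 2: x0=(0.3693, 1.4091, -1.1497) x1=(1.6016, 0.5776, -0.4543) x2=(1.6257, -0.4478, -0.2419) x3=(-1.3367, -1.5147, 0.8142) x4=(0.0538, -1.5708, 1.3780)
step 3: x0=(0.3988, 1.3749, -1.1534) x1=(1.5614, 0.5670, -0.4283) x2=(1.6029, -0.4271, -0.2532) x3=(-1.3084, -1.4723, 0.7832) x4=(0.0440, -1.5777, 1.3285)
step 4: x0=(0.4281, 1.3352, -1.1530) x1=(1.5173, 0.5534, -0.4005) x2=(1.5699, -0.4069, -0.2613) x3=(-1.2759, -1.4267, 0.7502) x4=(0.0365, -1.5789, 1.2734)
step 5: x0=(0.4569, 1.2900, -1.1487) x1=(1.4696, 0.5370, -0.3709) x2=(1.5272, -0.3874, -0.2665) x3=(-1.2393, -1.3783, 0.7152) x4=(0.0312, -1.5744, 1.2131)
step 6: x0=(0.4853, 1.2396, -1.1406) x1=(1.4185, 0.5180, -0.3398) x2=(1.4752, -0.3688, -0.2688) x3=(-1.1987, -1.3270, 0.6783) x4=(0.0281, -1.5643, 1.1478)
step 7: x0=(0.5131, 1.1843, -1.1288) x1=(1.3640, 0.4963, -0.3071) x2=(1.4143, -0.3514, -0.2683) x3=(-1.1542, -1.2731, 0.6397) x4=(0.0272, -1.5488, 1.0777)
step 8: x0=(0.5401, 1.1243, -1.1134) x1=(1.3065, 0.4722, -0.2731) x2=(1.3453, -0.3352, -0.2654) x3=(-1.1062, -1.2166, 0.5993) x4=(0.0285, -1.5280, 1.0032)
step 9: x0=(0.5663, 1.0599, -1.0947) x1=(1.2461, 0.4458, -0.2380) x2=(1.2687, -0.3205, -0.2601) x3=(-1.0547, -1.1578, 0.5573) x4=(0.0318, -1.5020, 0.9246)
step 10: x0=(0.5916, 0.9913, -1.0728) x1=(1.1831, 0.4172, -0.2017) x2=(1.1853, -0.3073, -0.2527) x3=(-1.0000, -1.0968, 0.5138) x4=(0.0371, -1.4712, 0.8422)
step 11: x0=(0.6159, 0.9189, -1.0480) x1=(1.1176, 0.3867, -0.1646) x2=(1.0958, -0.2958, -0.2435) x3=(-0.9423, -1.0338, 0.4689) x4=(0.0443, -1.4357, 0.7564)
step 12: x0=(0.6392, 0.8431, -1.0203) x1=(1.0500, 0.3543, -0.1267) x2=(1.0010, -0.2860, -0.2327) x3=(-0.8820, -0.9689, 0.4228) x4=(0.0532, -1.3959, 0.6675)
step 13: x0=(0.6613, 0.7640, -0.9902) x1=(0.9804, 0.3204, -0.0882) x2=(0.9016, -0.2779, -0.2206) x3=(-0.8191, -0.9024, 0.3755) x4=(0.0637, -1.3520, 0.5760)
step 14: x0=(0.6822, 0.6822, -0.9577) x1=(0.9092, 0.2850, -0.0491) x2=(0.7985, -0.2716, -0.2075) x3=(-0.7540, -0.8344, 0.3271) x4=(0.0756, -1.3045, 0.4822)
step 15: x0=(0.7020, 0.5978, -0.9233) x1=(0.8366, 0.2484, -0.0096) x2=(0.6923, -0.2670, -0.1938) x3=(-0.6870, -0.7651, 0.2779) x4=(0.0889, -1.2536, 0.3865)
step 16: x0=(0.7206, 0.5113, -0.8870) x1=(0.7628, 0.2107, 0.0301) x2=(0.5838, -0.2638, -0.1797) x3=(-0.6184, -0.6948, 0.2279) x4=(0.1032, -1.1999, 0.2892)
step 17: x0=(0.7381, 0.4230, -0.8492) x1=(0.6880, 0.1723, 0.0701) x2=(0.4736, -0.2619, -0.1656) x3=(-0.5484, -0.6235, 0.1772) x4=(0.1185, -1.1438, 0.1908)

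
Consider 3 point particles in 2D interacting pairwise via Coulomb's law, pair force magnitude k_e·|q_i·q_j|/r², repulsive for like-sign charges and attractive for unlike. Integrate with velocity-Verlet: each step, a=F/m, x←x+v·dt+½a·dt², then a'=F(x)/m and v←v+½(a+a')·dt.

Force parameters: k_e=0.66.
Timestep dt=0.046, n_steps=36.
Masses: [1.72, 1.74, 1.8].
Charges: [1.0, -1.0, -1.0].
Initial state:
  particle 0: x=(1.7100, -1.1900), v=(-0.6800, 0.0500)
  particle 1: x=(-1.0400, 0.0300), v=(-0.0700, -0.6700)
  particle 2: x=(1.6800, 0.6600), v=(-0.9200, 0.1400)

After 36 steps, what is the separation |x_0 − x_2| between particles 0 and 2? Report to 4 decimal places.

1.7321

step 0: x0=(1.7100, -1.1900) x1=(-1.0400, 0.0300) x2=(1.6800, 0.6600)
step 1: x0=(1.6787, -1.1876) x1=(-1.0432, -0.0008) x2=(1.6377, 0.6663)
step 2: x0=(1.6473, -1.1849) x1=(-1.0465, -0.0318) x2=(1.5956, 0.6725)
step 3: x0=(1.6158, -1.1819) x1=(-1.0497, -0.0627) x2=(1.5535, 0.6784)
step 4: x0=(1.5842, -1.1786) x1=(-1.0530, -0.0938) x2=(1.5116, 0.6842)
step 5: x0=(1.5525, -1.1751) x1=(-1.0563, -0.1249) x2=(1.4697, 0.6897)
step 6: x0=(1.5206, -1.1713) x1=(-1.0596, -0.1561) x2=(1.4280, 0.6951)
step 7: x0=(1.4887, -1.1672) x1=(-1.0630, -0.1873) x2=(1.3864, 0.7003)
step 8: x0=(1.4567, -1.1629) x1=(-1.0663, -0.2187) x2=(1.3449, 0.7052)
step 9: x0=(1.4245, -1.1583) x1=(-1.0696, -0.2501) x2=(1.3035, 0.7101)
step 10: x0=(1.3923, -1.1534) x1=(-1.0730, -0.2816) x2=(1.2623, 0.7147)
step 11: x0=(1.3599, -1.1483) x1=(-1.0764, -0.3132) x2=(1.2212, 0.7192)
step 12: x0=(1.3273, -1.1428) x1=(-1.0797, -0.3449) x2=(1.1802, 0.7235)
step 13: x0=(1.2946, -1.1371) x1=(-1.0831, -0.3767) x2=(1.1393, 0.7276)
step 14: x0=(1.2618, -1.1312) x1=(-1.0864, -0.4085) x2=(1.0986, 0.7316)
step 15: x0=(1.2289, -1.1249) x1=(-1.0897, -0.4405) x2=(1.0580, 0.7354)
step 16: x0=(1.1957, -1.1184) x1=(-1.0931, -0.4726) x2=(1.0176, 0.7390)
step 17: x0=(1.1624, -1.1117) x1=(-1.0964, -0.5048) x2=(0.9772, 0.7425)
step 18: x0=(1.1290, -1.1046) x1=(-1.0997, -0.5371) x2=(0.9370, 0.7458)
step 19: x0=(1.0954, -1.0973) x1=(-1.1029, -0.5695) x2=(0.8970, 0.7490)
step 20: x0=(1.0616, -1.0897) x1=(-1.1061, -0.6020) x2=(0.8571, 0.7520)
step 21: x0=(1.0276, -1.0819) x1=(-1.1093, -0.6347) x2=(0.8173, 0.7549)
step 22: x0=(0.9934, -1.0737) x1=(-1.1124, -0.6674) x2=(0.7777, 0.7576)
step 23: x0=(0.9590, -1.0653) x1=(-1.1155, -0.7003) x2=(0.7382, 0.7602)
step 24: x0=(0.9244, -1.0567) x1=(-1.1185, -0.7333) x2=(0.6988, 0.7627)
step 25: x0=(0.8896, -1.0477) x1=(-1.1214, -0.7664) x2=(0.6596, 0.7650)
step 26: x0=(0.8546, -1.0385) x1=(-1.1243, -0.7996) x2=(0.6205, 0.7672)
step 27: x0=(0.8193, -1.0290) x1=(-1.1270, -0.8330) x2=(0.5815, 0.7692)
step 28: x0=(0.7838, -1.0193) x1=(-1.1297, -0.8665) x2=(0.5427, 0.7711)
step 29: x0=(0.7480, -1.0093) x1=(-1.1322, -0.9001) x2=(0.5040, 0.7729)
step 30: x0=(0.7120, -0.9990) x1=(-1.1346, -0.9338) x2=(0.4654, 0.7745)
step 31: x0=(0.6757, -0.9885) x1=(-1.1369, -0.9676) x2=(0.4270, 0.7760)
step 32: x0=(0.6391, -0.9777) x1=(-1.1390, -1.0016) x2=(0.3887, 0.7774)
step 33: x0=(0.6022, -0.9667) x1=(-1.1410, -1.0356) x2=(0.3505, 0.7786)
step 34: x0=(0.5651, -0.9554) x1=(-1.1428, -1.0698) x2=(0.3125, 0.7797)
step 35: x0=(0.5276, -0.9439) x1=(-1.1444, -1.1040) x2=(0.2745, 0.7806)
step 36: x0=(0.4897, -0.9321) x1=(-1.1459, -1.1384) x2=(0.2367, 0.7814)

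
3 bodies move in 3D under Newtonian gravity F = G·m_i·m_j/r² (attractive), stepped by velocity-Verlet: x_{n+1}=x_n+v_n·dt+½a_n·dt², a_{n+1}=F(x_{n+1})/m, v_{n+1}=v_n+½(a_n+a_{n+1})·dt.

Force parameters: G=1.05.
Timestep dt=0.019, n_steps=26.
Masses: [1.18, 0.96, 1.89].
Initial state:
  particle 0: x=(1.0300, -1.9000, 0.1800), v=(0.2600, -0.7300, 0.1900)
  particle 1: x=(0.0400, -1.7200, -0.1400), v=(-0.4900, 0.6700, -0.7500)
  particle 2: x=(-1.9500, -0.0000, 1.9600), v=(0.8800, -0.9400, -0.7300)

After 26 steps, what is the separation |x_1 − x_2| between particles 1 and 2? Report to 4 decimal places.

2.6315

step 0: x0=(1.0300, -1.9000, 0.1800) x1=(0.0400, -1.7200, -0.1400) x2=(-1.9500, -0.0000, 1.9600)
step 1: x0=(1.0348, -1.9138, 0.1836) x1=(0.0309, -1.7073, -0.1542) x2=(-1.9333, -0.0179, 1.9461)
step 2: x0=(1.0392, -1.9276, 0.1871) x1=(0.0220, -1.6946, -0.1682) x2=(-1.9165, -0.0358, 1.9322)
step 3: x0=(1.0433, -1.9412, 0.1905) x1=(0.0135, -1.6820, -0.1820) x2=(-1.8997, -0.0537, 1.9182)
step 4: x0=(1.0472, -1.9548, 0.1938) x1=(0.0053, -1.6694, -0.1957) x2=(-1.8828, -0.0717, 1.9043)
step 5: x0=(1.0507, -1.9683, 0.1971) x1=(-0.0027, -1.6569, -0.2092) x2=(-1.8659, -0.0897, 1.8902)
step 6: x0=(1.0540, -1.9817, 0.2003) x1=(-0.0104, -1.6444, -0.2226) x2=(-1.8489, -0.1077, 1.8762)
step 7: x0=(1.0570, -1.9950, 0.2034) x1=(-0.0179, -1.6320, -0.2358) x2=(-1.8319, -0.1258, 1.8621)
step 8: x0=(1.0598, -2.0082, 0.2065) x1=(-0.0251, -1.6196, -0.2489) x2=(-1.8149, -0.1439, 1.8479)
step 9: x0=(1.0623, -2.0213, 0.2095) x1=(-0.0322, -1.6073, -0.2618) x2=(-1.7978, -0.1620, 1.8338)
step 10: x0=(1.0645, -2.0343, 0.2124) x1=(-0.0390, -1.5951, -0.2745) x2=(-1.7807, -0.1802, 1.8195)
step 11: x0=(1.0666, -2.0472, 0.2153) x1=(-0.0456, -1.5829, -0.2871) x2=(-1.7635, -0.1984, 1.8053)
step 12: x0=(1.0684, -2.0600, 0.2181) x1=(-0.0521, -1.5707, -0.2996) x2=(-1.7463, -0.2166, 1.7910)
step 13: x0=(1.0700, -2.0727, 0.2209) x1=(-0.0584, -1.5587, -0.3118) x2=(-1.7290, -0.2348, 1.7767)
step 14: x0=(1.0714, -2.0852, 0.2236) x1=(-0.0645, -1.5467, -0.3240) x2=(-1.7117, -0.2531, 1.7623)
step 15: x0=(1.0726, -2.0977, 0.2262) x1=(-0.0705, -1.5347, -0.3359) x2=(-1.6943, -0.2715, 1.7479)
step 16: x0=(1.0736, -2.1101, 0.2288) x1=(-0.0764, -1.5228, -0.3478) x2=(-1.6769, -0.2898, 1.7334)
step 17: x0=(1.0745, -2.1224, 0.2313) x1=(-0.0821, -1.5109, -0.3594) x2=(-1.6595, -0.3082, 1.7189)
step 18: x0=(1.0751, -2.1346, 0.2338) x1=(-0.0877, -1.4991, -0.3710) x2=(-1.6420, -0.3267, 1.7043)
step 19: x0=(1.0756, -2.1467, 0.2362) x1=(-0.0931, -1.4874, -0.3823) x2=(-1.6244, -0.3452, 1.6897)
step 20: x0=(1.0758, -2.1586, 0.2386) x1=(-0.0985, -1.4757, -0.3935) x2=(-1.6068, -0.3637, 1.6751)
step 21: x0=(1.0759, -2.1705, 0.2410) x1=(-0.1037, -1.4641, -0.4046) x2=(-1.5891, -0.3822, 1.6604)
step 22: x0=(1.0759, -2.1823, 0.2433) x1=(-0.1088, -1.4525, -0.4155) x2=(-1.5714, -0.4008, 1.6456)
step 23: x0=(1.0757, -2.1939, 0.2456) x1=(-0.1139, -1.4410, -0.4263) x2=(-1.5536, -0.4194, 1.6308)
step 24: x0=(1.0753, -2.2055, 0.2478) x1=(-0.1188, -1.4295, -0.4369) x2=(-1.5358, -0.4381, 1.6160)
step 25: x0=(1.0748, -2.2170, 0.2500) x1=(-0.1237, -1.4181, -0.4473) x2=(-1.5179, -0.4568, 1.6011)
step 26: x0=(1.0741, -2.2283, 0.2521) x1=(-0.1285, -1.4068, -0.4576) x2=(-1.5000, -0.4755, 1.5861)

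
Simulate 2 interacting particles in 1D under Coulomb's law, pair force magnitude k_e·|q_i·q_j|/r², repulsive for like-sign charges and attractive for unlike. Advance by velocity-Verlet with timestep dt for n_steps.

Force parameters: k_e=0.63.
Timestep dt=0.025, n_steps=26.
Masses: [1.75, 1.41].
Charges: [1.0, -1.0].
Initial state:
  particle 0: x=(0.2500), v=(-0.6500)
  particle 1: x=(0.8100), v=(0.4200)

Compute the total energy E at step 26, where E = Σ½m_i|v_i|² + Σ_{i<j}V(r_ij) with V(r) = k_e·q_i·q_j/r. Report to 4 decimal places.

-0.6315

step 0: x0=(0.2500) x1=(0.8100)
step 1: x0=(0.2341) x1=(0.8201)
step 2: x0=(0.2189) x1=(0.8293)
step 3: x0=(0.2042) x1=(0.8378)
step 4: x0=(0.1902) x1=(0.8456)
step 5: x0=(0.1766) x1=(0.8527)
step 6: x0=(0.1636) x1=(0.8593)
step 7: x0=(0.1510) x1=(0.8652)
step 8: x0=(0.1388) x1=(0.8706)
step 9: x0=(0.1271) x1=(0.8755)
step 10: x0=(0.1158) x1=(0.8799)
step 11: x0=(0.1048) x1=(0.8838)
step 12: x0=(0.0943) x1=(0.8873)
step 13: x0=(0.0840) x1=(0.8903)
step 14: x0=(0.0742) x1=(0.8929)
step 15: x0=(0.0646) x1=(0.8950)
step 16: x0=(0.0554) x1=(0.8968)
step 17: x0=(0.0465) x1=(0.8981)
step 18: x0=(0.0380) x1=(0.8991)
step 19: x0=(0.0297) x1=(0.8997)
step 20: x0=(0.0217) x1=(0.9000)
step 21: x0=(0.0140) x1=(0.8998)
step 22: x0=(0.0066) x1=(0.8993)
step 23: x0=(-0.0005) x1=(0.8985)
step 24: x0=(-0.0073) x1=(0.8973)
step 25: x0=(-0.0139) x1=(0.8958)
step 26: x0=(-0.0202) x1=(0.8939)
step 0 velocities: v0=(-0.6500) v1=(0.4200)
step 0: KE=0.4940, PE=-1.1250, E=-0.6310
step 26 velocities: v0=(-0.2463) v1=(-0.0811)
step 26: KE=0.0577, PE=-0.6892, E=-0.6315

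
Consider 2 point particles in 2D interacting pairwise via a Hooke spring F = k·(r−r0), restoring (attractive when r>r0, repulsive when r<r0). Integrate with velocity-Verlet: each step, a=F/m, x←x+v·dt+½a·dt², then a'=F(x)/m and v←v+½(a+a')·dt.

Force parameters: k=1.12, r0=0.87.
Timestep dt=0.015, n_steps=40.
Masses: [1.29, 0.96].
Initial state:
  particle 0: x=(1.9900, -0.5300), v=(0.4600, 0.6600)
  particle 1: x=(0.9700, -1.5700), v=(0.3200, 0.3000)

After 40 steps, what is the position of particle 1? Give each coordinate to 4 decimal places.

step 0: x0=(1.9900, -0.5300) x1=(0.9700, -1.5700)
step 1: x0=(1.9969, -0.5201) x1=(0.9749, -1.5654)
step 2: x0=(2.0036, -0.5104) x1=(0.9798, -1.5608)
step 3: x0=(2.0103, -0.5007) x1=(0.9849, -1.5560)
step 4: x0=(2.0170, -0.4911) x1=(0.9901, -1.5511)
step 5: x0=(2.0235, -0.4815) x1=(0.9954, -1.5461)
step 6: x0=(2.0299, -0.4721) x1=(1.0008, -1.5410)
step 7: x0=(2.0363, -0.4627) x1=(1.0063, -1.5357)
step 8: x0=(2.0426, -0.4535) x1=(1.0119, -1.5304)
step 9: x0=(2.0488, -0.4443) x1=(1.0177, -1.5249)
step 10: x0=(2.0549, -0.4352) x1=(1.0235, -1.5193)
step 11: x0=(2.0609, -0.4262) x1=(1.0295, -1.5136)
step 12: x0=(2.0669, -0.4173) x1=(1.0356, -1.5078)
step 13: x0=(2.0727, -0.4085) x1=(1.0417, -1.5018)
step 14: x0=(2.0785, -0.3998) x1=(1.0481, -1.4958)
step 15: x0=(2.0842, -0.3911) x1=(1.0545, -1.4896)
step 16: x0=(2.0898, -0.3826) x1=(1.0610, -1.4833)
step 17: x0=(2.0953, -0.3741) x1=(1.0677, -1.4768)
step 18: x0=(2.1008, -0.3657) x1=(1.0744, -1.4703)
step 19: x0=(2.1061, -0.3575) x1=(1.0813, -1.4636)
step 20: x0=(2.1114, -0.3493) x1=(1.0883, -1.4568)
step 21: x0=(2.1166, -0.3412) x1=(1.0954, -1.4499)
step 22: x0=(2.1217, -0.3332) x1=(1.1026, -1.4428)
step 23: x0=(2.1267, -0.3253) x1=(1.1100, -1.4356)
step 24: x0=(2.1316, -0.3174) x1=(1.1174, -1.4283)
step 25: x0=(2.1365, -0.3097) x1=(1.1250, -1.4209)
step 26: x0=(2.1413, -0.3021) x1=(1.1326, -1.4134)
step 27: x0=(2.1459, -0.2945) x1=(1.1404, -1.4057)
step 28: x0=(2.1505, -0.2871) x1=(1.1483, -1.3979)
step 29: x0=(2.1551, -0.2797) x1=(1.1563, -1.3900)
step 30: x0=(2.1595, -0.2724) x1=(1.1644, -1.3820)
step 31: x0=(2.1638, -0.2653) x1=(1.1726, -1.3739)
step 32: x0=(2.1681, -0.2582) x1=(1.1810, -1.3656)
step 33: x0=(2.1723, -0.2512) x1=(1.1894, -1.3572)
step 34: x0=(2.1764, -0.2442) x1=(1.1979, -1.3487)
step 35: x0=(2.1805, -0.2374) x1=(1.2066, -1.3400)
step 36: x0=(2.1844, -0.2307) x1=(1.2153, -1.3313)
step 37: x0=(2.1883, -0.2240) x1=(1.2242, -1.3224)
step 38: x0=(2.1921, -0.2175) x1=(1.2331, -1.3134)
step 39: x0=(2.1958, -0.2110) x1=(1.2422, -1.3043)
step 40: x0=(2.1995, -0.2046) x1=(1.2514, -1.2951)

(1.2514, -1.2951)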